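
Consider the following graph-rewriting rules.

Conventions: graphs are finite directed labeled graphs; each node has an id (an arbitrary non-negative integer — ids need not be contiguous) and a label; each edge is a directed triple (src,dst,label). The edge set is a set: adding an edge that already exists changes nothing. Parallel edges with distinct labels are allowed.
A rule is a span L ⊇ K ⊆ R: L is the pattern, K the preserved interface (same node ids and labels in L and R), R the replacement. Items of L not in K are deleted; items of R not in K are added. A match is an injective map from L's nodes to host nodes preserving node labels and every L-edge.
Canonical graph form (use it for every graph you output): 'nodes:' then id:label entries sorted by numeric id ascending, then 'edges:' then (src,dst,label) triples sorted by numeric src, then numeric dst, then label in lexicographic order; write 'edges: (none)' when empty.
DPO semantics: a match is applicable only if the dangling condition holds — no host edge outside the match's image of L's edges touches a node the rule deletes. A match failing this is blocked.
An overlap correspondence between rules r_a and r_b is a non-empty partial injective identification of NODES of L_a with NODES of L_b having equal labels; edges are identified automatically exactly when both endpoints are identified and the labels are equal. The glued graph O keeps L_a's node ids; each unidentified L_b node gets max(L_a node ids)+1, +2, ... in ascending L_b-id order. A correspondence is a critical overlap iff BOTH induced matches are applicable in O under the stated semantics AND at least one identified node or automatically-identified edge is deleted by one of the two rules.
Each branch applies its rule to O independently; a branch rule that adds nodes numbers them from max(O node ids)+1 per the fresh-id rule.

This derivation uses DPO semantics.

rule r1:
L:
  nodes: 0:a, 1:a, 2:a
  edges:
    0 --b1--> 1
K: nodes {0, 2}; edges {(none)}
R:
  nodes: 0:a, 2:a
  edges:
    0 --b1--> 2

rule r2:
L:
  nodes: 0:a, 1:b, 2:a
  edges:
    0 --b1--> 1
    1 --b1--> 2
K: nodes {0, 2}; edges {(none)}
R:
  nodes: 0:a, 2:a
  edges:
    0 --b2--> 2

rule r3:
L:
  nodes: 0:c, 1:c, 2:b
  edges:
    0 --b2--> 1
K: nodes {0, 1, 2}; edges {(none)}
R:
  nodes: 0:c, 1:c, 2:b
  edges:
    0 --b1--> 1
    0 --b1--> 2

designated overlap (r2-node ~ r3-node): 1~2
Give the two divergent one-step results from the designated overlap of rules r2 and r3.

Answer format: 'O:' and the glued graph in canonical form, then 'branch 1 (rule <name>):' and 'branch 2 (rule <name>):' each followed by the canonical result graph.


O:
nodes: 0:a, 1:b, 2:a, 3:c, 4:c
edges: (0,1,b1); (1,2,b1); (3,4,b2)
branch 1 (rule r2):
nodes: 0:a, 2:a, 3:c, 4:c
edges: (0,2,b2); (3,4,b2)
branch 2 (rule r3):
nodes: 0:a, 1:b, 2:a, 3:c, 4:c
edges: (0,1,b1); (1,2,b1); (3,1,b1); (3,4,b1)


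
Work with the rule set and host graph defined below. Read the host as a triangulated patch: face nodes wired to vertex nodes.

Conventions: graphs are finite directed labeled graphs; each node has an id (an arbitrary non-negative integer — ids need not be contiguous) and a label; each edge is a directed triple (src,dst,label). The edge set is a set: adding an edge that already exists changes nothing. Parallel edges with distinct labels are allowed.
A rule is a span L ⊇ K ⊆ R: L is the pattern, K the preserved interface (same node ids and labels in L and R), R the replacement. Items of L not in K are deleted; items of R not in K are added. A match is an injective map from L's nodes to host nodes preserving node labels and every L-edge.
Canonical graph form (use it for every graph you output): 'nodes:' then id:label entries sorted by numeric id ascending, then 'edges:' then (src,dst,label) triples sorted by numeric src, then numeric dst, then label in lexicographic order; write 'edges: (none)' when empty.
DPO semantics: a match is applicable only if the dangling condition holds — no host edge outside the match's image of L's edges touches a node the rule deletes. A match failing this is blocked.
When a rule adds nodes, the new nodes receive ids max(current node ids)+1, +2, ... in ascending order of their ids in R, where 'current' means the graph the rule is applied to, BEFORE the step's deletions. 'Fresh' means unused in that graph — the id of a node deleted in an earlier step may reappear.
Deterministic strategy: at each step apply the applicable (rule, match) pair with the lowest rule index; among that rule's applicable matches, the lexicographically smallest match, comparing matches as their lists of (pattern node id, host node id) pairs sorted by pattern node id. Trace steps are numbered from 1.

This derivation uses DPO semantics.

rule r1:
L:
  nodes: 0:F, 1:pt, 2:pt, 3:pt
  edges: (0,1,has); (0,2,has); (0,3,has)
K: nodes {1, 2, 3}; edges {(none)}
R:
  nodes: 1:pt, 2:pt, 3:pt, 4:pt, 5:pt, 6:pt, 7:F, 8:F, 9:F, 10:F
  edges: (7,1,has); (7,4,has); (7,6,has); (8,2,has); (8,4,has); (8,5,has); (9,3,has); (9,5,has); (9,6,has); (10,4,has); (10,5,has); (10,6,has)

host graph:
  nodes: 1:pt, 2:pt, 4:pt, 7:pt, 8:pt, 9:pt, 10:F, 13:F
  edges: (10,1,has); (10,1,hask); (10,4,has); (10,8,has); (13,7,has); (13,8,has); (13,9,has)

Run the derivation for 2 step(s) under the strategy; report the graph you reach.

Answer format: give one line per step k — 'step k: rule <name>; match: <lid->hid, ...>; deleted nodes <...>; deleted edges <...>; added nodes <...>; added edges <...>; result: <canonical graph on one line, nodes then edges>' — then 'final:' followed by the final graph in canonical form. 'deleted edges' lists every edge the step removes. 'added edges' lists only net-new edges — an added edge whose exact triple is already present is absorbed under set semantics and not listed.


step 1: rule r1; match: 0->13, 1->7, 2->8, 3->9; deleted nodes 13; deleted edges (13,7,has); (13,8,has); (13,9,has); added nodes 14, 15, 16, 17, 18, 19, 20; added edges (17,7,has); (17,14,has); (17,16,has); (18,8,has); (18,14,has); (18,15,has); (19,9,has); (19,15,has); (19,16,has); (20,14,has); (20,15,has); (20,16,has); result: nodes: 1:pt, 2:pt, 4:pt, 7:pt, 8:pt, 9:pt, 10:F, 14:pt, 15:pt, 16:pt, 17:F, 18:F, 19:F, 20:F edges: (10,1,has); (10,1,hask); (10,4,has); (10,8,has); (17,7,has); (17,14,has); (17,16,has); (18,8,has); (18,14,has); (18,15,has); (19,9,has); (19,15,has); (19,16,has); (20,14,has); (20,15,has); (20,16,has)
step 2: rule r1; match: 0->17, 1->7, 2->14, 3->16; deleted nodes 17; deleted edges (17,7,has); (17,14,has); (17,16,has); added nodes 21, 22, 23, 24, 25, 26, 27; added edges (24,7,has); (24,21,has); (24,23,has); (25,14,has); (25,21,has); (25,22,has); (26,16,has); (26,22,has); (26,23,has); (27,21,has); (27,22,has); (27,23,has); result: nodes: 1:pt, 2:pt, 4:pt, 7:pt, 8:pt, 9:pt, 10:F, 14:pt, 15:pt, 16:pt, 18:F, 19:F, 20:F, 21:pt, 22:pt, 23:pt, 24:F, 25:F, 26:F, 27:F edges: (10,1,has); (10,1,hask); (10,4,has); (10,8,has); (18,8,has); (18,14,has); (18,15,has); (19,9,has); (19,15,has); (19,16,has); (20,14,has); (20,15,has); (20,16,has); (24,7,has); (24,21,has); (24,23,has); (25,14,has); (25,21,has); (25,22,has); (26,16,has); (26,22,has); (26,23,has); (27,21,has); (27,22,has); (27,23,has)
final:
nodes: 1:pt, 2:pt, 4:pt, 7:pt, 8:pt, 9:pt, 10:F, 14:pt, 15:pt, 16:pt, 18:F, 19:F, 20:F, 21:pt, 22:pt, 23:pt, 24:F, 25:F, 26:F, 27:F
edges: (10,1,has); (10,1,hask); (10,4,has); (10,8,has); (18,8,has); (18,14,has); (18,15,has); (19,9,has); (19,15,has); (19,16,has); (20,14,has); (20,15,has); (20,16,has); (24,7,has); (24,21,has); (24,23,has); (25,14,has); (25,21,has); (25,22,has); (26,16,has); (26,22,has); (26,23,has); (27,21,has); (27,22,has); (27,23,has)


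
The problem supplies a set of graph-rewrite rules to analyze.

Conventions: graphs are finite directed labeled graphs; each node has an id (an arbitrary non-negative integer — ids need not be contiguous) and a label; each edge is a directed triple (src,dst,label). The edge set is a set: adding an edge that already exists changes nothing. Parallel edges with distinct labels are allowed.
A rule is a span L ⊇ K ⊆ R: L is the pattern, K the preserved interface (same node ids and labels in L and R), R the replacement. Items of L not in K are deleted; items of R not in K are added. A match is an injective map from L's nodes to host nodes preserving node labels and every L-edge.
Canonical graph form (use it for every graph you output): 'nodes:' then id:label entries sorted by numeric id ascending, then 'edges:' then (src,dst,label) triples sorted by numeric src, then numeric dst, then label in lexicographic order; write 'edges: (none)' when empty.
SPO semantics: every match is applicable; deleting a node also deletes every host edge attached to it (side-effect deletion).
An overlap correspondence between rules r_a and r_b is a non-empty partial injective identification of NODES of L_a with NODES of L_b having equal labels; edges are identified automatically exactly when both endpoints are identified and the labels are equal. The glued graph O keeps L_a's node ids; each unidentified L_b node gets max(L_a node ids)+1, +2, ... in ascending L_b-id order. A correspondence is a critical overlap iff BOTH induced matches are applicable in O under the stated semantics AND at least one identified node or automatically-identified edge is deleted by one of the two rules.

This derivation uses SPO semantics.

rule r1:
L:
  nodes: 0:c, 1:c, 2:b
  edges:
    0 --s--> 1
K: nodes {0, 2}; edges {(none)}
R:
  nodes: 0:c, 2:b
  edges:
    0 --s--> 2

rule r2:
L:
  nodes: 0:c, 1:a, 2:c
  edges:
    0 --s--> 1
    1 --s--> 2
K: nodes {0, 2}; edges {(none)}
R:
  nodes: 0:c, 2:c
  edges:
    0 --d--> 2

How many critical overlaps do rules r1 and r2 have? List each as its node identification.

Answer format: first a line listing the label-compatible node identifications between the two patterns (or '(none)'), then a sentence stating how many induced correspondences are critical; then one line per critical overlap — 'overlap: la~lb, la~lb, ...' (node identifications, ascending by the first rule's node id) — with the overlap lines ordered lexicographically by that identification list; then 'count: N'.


label-compatible node identifications between L(r1) and L(r2): 0~0, 0~2, 1~0, 1~2
4 of the induced correspondences are critical overlaps of r1 and r2.
overlap: 0~0, 1~2
overlap: 0~2, 1~0
overlap: 1~0
overlap: 1~2
count: 4


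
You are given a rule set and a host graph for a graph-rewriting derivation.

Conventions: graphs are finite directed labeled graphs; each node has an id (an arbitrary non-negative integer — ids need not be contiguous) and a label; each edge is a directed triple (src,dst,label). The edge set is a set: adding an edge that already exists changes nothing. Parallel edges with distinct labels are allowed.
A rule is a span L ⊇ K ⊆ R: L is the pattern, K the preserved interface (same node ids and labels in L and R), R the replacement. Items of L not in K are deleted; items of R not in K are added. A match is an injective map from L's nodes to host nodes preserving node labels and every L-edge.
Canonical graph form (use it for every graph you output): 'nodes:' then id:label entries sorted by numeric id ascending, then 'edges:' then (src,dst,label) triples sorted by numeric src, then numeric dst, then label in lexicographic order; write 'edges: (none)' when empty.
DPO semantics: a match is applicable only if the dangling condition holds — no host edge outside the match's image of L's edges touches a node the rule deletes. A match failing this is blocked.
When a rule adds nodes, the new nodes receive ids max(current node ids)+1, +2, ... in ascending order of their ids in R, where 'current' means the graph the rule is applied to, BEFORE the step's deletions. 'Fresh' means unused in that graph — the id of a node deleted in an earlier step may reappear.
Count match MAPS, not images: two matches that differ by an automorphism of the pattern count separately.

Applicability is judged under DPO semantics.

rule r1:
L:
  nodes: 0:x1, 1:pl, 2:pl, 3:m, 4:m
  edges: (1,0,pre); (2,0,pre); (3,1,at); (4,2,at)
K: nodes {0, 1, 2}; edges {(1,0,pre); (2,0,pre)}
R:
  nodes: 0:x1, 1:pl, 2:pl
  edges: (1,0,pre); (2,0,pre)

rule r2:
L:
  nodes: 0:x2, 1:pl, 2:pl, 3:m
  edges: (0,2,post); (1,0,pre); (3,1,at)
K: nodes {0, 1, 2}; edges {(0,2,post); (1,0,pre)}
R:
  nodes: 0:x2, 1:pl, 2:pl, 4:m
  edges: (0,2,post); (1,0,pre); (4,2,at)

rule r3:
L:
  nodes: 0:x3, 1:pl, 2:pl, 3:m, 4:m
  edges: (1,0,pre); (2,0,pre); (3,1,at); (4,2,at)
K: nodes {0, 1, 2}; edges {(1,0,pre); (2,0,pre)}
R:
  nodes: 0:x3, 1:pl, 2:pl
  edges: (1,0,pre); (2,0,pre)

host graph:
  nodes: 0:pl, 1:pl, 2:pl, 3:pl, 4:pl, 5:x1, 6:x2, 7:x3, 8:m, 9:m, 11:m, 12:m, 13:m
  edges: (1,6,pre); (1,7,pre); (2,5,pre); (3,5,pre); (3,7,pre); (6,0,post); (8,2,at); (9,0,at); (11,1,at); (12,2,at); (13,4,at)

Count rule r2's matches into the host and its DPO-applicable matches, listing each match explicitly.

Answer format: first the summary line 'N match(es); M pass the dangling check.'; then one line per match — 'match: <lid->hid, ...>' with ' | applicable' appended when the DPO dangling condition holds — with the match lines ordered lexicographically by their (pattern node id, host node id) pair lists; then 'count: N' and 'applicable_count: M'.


1 match(es); 1 pass the dangling check.
match: 0->6, 1->1, 2->0, 3->11 | applicable
count: 1
applicable_count: 1


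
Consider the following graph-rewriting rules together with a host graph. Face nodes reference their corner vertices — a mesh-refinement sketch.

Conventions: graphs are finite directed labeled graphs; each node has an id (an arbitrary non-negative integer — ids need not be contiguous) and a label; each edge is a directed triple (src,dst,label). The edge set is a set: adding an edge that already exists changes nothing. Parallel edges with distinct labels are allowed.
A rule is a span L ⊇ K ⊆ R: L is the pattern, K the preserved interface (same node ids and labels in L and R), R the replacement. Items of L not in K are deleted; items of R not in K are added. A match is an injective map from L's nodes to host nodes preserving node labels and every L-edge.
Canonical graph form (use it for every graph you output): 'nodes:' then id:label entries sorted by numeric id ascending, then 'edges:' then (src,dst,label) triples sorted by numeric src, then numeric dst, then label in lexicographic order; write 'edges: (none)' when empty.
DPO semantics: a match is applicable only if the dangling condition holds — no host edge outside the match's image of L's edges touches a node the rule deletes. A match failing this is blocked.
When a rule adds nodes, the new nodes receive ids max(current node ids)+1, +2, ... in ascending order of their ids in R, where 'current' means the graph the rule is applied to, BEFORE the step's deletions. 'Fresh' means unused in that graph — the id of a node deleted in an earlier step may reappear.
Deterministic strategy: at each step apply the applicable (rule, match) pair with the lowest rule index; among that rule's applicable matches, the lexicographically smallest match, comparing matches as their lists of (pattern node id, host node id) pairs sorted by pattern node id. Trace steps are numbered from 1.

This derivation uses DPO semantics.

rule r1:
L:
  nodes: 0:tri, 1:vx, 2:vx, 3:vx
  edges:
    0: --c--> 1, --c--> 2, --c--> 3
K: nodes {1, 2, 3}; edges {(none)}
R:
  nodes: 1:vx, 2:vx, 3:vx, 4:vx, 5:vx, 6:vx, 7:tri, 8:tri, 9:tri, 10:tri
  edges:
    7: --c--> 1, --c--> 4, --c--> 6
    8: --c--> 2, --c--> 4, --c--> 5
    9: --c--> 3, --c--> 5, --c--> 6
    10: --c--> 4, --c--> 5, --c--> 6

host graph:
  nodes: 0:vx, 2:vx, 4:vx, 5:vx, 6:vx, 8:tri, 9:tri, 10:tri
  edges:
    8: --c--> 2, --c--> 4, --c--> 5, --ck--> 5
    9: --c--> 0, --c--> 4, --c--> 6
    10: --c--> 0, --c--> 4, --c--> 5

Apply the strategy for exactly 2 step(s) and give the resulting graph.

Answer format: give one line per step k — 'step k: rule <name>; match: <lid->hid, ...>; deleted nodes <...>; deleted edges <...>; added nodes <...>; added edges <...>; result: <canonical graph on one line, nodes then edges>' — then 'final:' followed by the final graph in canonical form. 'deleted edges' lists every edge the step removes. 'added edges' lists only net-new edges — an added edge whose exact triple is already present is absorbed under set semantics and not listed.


step 1: rule r1; match: 0->9, 1->0, 2->4, 3->6; deleted nodes 9; deleted edges (9,0,c); (9,4,c); (9,6,c); added nodes 11, 12, 13, 14, 15, 16, 17; added edges (14,0,c); (14,11,c); (14,13,c); (15,4,c); (15,11,c); (15,12,c); (16,6,c); (16,12,c); (16,13,c); (17,11,c); (17,12,c); (17,13,c); result: nodes: 0:vx, 2:vx, 4:vx, 5:vx, 6:vx, 8:tri, 10:tri, 11:vx, 12:vx, 13:vx, 14:tri, 15:tri, 16:tri, 17:tri edges: (8,2,c); (8,4,c); (8,5,c); (8,5,ck); (10,0,c); (10,4,c); (10,5,c); (14,0,c); (14,11,c); (14,13,c); (15,4,c); (15,11,c); (15,12,c); (16,6,c); (16,12,c); (16,13,c); (17,11,c); (17,12,c); (17,13,c)
step 2: rule r1; match: 0->10, 1->0, 2->4, 3->5; deleted nodes 10; deleted edges (10,0,c); (10,4,c); (10,5,c); added nodes 18, 19, 20, 21, 22, 23, 24; added edges (21,0,c); (21,18,c); (21,20,c); (22,4,c); (22,18,c); (22,19,c); (23,5,c); (23,19,c); (23,20,c); (24,18,c); (24,19,c); (24,20,c); result: nodes: 0:vx, 2:vx, 4:vx, 5:vx, 6:vx, 8:tri, 11:vx, 12:vx, 13:vx, 14:tri, 15:tri, 16:tri, 17:tri, 18:vx, 19:vx, 20:vx, 21:tri, 22:tri, 23:tri, 24:tri edges: (8,2,c); (8,4,c); (8,5,c); (8,5,ck); (14,0,c); (14,11,c); (14,13,c); (15,4,c); (15,11,c); (15,12,c); (16,6,c); (16,12,c); (16,13,c); (17,11,c); (17,12,c); (17,13,c); (21,0,c); (21,18,c); (21,20,c); (22,4,c); (22,18,c); (22,19,c); (23,5,c); (23,19,c); (23,20,c); (24,18,c); (24,19,c); (24,20,c)
final:
nodes: 0:vx, 2:vx, 4:vx, 5:vx, 6:vx, 8:tri, 11:vx, 12:vx, 13:vx, 14:tri, 15:tri, 16:tri, 17:tri, 18:vx, 19:vx, 20:vx, 21:tri, 22:tri, 23:tri, 24:tri
edges: (8,2,c); (8,4,c); (8,5,c); (8,5,ck); (14,0,c); (14,11,c); (14,13,c); (15,4,c); (15,11,c); (15,12,c); (16,6,c); (16,12,c); (16,13,c); (17,11,c); (17,12,c); (17,13,c); (21,0,c); (21,18,c); (21,20,c); (22,4,c); (22,18,c); (22,19,c); (23,5,c); (23,19,c); (23,20,c); (24,18,c); (24,19,c); (24,20,c)


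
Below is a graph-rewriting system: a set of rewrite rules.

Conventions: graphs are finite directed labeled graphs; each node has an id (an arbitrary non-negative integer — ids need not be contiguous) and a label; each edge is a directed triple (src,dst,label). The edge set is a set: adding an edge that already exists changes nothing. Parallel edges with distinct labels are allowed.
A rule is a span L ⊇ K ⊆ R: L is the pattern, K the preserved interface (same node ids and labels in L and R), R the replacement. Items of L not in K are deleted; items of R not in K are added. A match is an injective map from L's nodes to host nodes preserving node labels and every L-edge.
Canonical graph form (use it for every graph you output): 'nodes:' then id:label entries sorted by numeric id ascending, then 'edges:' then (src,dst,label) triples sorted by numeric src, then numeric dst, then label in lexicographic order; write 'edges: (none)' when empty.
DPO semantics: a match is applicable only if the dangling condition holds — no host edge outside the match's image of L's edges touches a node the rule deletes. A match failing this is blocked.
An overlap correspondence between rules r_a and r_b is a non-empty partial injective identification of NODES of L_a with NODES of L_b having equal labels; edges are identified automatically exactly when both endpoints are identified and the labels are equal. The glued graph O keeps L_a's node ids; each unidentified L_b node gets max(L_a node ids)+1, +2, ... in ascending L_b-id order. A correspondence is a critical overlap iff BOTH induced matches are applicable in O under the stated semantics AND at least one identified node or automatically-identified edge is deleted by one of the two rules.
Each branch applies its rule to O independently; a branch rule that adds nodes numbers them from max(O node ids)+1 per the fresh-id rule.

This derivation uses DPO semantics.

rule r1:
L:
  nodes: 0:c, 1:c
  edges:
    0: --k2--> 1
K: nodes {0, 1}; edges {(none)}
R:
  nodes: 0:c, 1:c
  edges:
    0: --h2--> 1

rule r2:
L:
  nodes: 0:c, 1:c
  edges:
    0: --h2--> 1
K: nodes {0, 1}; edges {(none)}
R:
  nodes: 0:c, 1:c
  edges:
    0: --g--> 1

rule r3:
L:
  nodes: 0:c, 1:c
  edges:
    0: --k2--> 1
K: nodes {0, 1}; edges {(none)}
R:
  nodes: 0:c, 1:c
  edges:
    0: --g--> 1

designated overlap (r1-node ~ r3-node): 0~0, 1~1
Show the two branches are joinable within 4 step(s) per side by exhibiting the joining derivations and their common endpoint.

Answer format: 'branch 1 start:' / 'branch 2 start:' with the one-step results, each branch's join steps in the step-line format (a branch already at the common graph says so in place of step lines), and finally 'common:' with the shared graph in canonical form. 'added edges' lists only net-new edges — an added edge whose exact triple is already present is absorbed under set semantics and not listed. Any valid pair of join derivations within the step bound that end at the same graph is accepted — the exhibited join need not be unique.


branch 1 start:
nodes: 0:c, 1:c
edges: (0,1,h2)
branch 2 start:
nodes: 0:c, 1:c
edges: (0,1,g)
branch 1 step 1: rule r2; match: 0->0, 1->1; deleted nodes (none); deleted edges (0,1,h2); added nodes (none); added edges (0,1,g); result: nodes: 0:c, 1:c edges: (0,1,g)
branch 2: already at the common graph (0 steps)
common:
nodes: 0:c, 1:c
edges: (0,1,g)


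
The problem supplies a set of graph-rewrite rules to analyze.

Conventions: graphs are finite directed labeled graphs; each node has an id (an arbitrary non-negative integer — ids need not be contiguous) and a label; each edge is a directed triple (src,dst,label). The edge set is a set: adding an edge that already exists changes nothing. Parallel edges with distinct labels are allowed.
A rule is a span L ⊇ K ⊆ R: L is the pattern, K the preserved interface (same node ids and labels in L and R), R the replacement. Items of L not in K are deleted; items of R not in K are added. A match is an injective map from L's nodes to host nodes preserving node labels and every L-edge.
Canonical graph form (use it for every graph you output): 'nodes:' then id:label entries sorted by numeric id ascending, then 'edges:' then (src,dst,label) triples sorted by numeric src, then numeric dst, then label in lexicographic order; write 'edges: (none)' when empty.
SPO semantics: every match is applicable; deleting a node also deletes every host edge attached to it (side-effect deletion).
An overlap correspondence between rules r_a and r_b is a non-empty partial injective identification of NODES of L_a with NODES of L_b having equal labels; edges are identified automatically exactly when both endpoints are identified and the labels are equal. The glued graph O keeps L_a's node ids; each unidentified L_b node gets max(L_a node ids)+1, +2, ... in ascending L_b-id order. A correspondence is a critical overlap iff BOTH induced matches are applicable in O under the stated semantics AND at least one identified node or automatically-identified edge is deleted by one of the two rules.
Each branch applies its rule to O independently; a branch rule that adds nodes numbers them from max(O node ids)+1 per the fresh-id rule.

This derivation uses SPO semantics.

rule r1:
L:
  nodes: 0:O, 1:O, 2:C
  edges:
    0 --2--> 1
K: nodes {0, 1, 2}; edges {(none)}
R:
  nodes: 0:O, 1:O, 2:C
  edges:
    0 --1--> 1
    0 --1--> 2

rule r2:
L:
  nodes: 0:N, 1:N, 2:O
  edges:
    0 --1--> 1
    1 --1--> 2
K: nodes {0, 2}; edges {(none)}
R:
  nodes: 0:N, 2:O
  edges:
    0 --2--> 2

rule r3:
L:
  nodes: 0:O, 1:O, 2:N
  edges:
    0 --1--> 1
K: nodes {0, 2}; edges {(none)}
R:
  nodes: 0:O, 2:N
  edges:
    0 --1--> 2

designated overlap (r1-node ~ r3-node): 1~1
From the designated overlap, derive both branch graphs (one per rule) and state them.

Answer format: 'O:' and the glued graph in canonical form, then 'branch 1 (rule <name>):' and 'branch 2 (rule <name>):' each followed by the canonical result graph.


O:
nodes: 0:O, 1:O, 2:C, 3:O, 4:N
edges: (0,1,2); (3,1,1)
branch 1 (rule r1):
nodes: 0:O, 1:O, 2:C, 3:O, 4:N
edges: (0,1,1); (0,2,1); (3,1,1)
branch 2 (rule r3):
nodes: 0:O, 2:C, 3:O, 4:N
edges: (3,4,1)


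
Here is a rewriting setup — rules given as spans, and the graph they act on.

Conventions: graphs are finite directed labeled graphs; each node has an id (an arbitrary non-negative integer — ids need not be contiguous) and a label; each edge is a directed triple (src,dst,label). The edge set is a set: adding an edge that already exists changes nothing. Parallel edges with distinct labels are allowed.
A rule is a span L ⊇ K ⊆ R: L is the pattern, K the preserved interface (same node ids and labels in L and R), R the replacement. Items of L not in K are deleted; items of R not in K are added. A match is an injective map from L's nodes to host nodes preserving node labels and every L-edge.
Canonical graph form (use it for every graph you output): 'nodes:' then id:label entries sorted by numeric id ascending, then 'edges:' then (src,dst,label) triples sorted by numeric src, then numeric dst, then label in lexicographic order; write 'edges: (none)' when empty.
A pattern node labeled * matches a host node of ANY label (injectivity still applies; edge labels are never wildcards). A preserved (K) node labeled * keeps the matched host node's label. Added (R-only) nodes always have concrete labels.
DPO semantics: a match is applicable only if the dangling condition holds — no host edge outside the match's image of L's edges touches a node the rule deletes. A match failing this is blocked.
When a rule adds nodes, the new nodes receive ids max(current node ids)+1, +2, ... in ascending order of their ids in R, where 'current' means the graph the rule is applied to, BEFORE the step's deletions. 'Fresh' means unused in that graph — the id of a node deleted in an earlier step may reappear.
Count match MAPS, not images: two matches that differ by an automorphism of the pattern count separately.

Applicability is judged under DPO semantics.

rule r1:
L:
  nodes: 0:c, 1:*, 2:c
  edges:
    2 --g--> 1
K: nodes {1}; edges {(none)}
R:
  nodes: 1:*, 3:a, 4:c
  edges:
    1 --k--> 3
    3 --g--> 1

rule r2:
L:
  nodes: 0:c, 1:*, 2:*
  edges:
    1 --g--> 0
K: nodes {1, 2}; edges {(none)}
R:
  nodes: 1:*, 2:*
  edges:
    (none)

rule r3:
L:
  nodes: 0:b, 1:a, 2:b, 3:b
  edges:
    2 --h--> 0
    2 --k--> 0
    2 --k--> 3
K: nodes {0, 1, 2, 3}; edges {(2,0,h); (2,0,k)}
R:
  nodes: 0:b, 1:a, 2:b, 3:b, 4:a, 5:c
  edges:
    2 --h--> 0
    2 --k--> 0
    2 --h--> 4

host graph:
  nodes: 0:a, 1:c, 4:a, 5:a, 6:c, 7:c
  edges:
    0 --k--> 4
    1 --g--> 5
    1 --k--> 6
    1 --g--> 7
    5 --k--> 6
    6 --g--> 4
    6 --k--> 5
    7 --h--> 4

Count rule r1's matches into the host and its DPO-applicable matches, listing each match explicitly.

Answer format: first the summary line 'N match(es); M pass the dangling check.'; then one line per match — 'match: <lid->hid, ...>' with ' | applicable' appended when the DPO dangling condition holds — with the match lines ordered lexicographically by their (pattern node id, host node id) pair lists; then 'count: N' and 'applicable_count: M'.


5 match(es); 0 pass the dangling check.
match: 0->1, 1->4, 2->6
match: 0->6, 1->5, 2->1
match: 0->6, 1->7, 2->1
match: 0->7, 1->4, 2->6
match: 0->7, 1->5, 2->1
count: 5
applicable_count: 0


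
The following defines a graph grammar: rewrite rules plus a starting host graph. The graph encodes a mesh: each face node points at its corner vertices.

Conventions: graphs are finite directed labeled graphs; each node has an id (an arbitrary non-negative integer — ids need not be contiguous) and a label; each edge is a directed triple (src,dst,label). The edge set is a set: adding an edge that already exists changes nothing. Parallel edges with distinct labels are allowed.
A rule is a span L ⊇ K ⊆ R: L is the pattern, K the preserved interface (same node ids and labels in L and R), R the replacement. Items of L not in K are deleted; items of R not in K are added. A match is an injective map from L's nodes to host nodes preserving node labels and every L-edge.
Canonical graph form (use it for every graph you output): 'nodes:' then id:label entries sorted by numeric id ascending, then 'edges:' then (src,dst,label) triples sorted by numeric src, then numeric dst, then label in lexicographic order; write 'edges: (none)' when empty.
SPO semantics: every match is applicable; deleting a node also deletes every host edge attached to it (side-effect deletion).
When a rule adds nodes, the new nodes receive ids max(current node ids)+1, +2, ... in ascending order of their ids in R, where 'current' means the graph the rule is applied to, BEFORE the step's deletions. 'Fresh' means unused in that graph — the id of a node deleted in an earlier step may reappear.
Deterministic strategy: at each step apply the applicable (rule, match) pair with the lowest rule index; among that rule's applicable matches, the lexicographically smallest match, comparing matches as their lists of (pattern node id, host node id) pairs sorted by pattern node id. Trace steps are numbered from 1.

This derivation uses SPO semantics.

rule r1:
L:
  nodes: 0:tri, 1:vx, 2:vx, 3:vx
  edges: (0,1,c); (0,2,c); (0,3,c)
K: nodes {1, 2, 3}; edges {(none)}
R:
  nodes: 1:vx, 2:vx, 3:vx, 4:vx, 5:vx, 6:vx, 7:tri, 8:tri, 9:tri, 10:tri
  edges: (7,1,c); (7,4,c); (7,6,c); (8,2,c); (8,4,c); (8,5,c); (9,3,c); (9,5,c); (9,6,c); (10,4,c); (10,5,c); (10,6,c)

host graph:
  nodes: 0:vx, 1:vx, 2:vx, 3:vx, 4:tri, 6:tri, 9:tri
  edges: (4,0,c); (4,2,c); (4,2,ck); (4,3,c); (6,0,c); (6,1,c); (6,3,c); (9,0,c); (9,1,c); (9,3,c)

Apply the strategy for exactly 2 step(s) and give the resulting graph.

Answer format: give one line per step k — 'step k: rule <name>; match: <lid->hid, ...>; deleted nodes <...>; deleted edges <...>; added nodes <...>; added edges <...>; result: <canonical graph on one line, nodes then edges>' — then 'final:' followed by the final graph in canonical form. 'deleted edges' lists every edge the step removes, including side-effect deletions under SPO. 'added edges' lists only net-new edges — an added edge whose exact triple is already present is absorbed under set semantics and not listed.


step 1: rule r1; match: 0->4, 1->0, 2->2, 3->3; deleted nodes 4; deleted edges (4,0,c); (4,2,c); (4,2,ck); (4,3,c); added nodes 10, 11, 12, 13, 14, 15, 16; added edges (13,0,c); (13,10,c); (13,12,c); (14,2,c); (14,10,c); (14,11,c); (15,3,c); (15,11,c); (15,12,c); (16,10,c); (16,11,c); (16,12,c); result: nodes: 0:vx, 1:vx, 2:vx, 3:vx, 6:tri, 9:tri, 10:vx, 11:vx, 12:vx, 13:tri, 14:tri, 15:tri, 16:tri edges: (6,0,c); (6,1,c); (6,3,c); (9,0,c); (9,1,c); (9,3,c); (13,0,c); (13,10,c); (13,12,c); (14,2,c); (14,10,c); (14,11,c); (15,3,c); (15,11,c); (15,12,c); (16,10,c); (16,11,c); (16,12,c)
step 2: rule r1; match: 0->6, 1->0, 2->1, 3->3; deleted nodes 6; deleted edges (6,0,c); (6,1,c); (6,3,c); added nodes 17, 18, 19, 20, 21, 22, 23; added edges (20,0,c); (20,17,c); (20,19,c); (21,1,c); (21,17,c); (21,18,c); (22,3,c); (22,18,c); (22,19,c); (23,17,c); (23,18,c); (23,19,c); result: nodes: 0:vx, 1:vx, 2:vx, 3:vx, 9:tri, 10:vx, 11:vx, 12:vx, 13:tri, 14:tri, 15:tri, 16:tri, 17:vx, 18:vx, 19:vx, 20:tri, 21:tri, 22:tri, 23:tri edges: (9,0,c); (9,1,c); (9,3,c); (13,0,c); (13,10,c); (13,12,c); (14,2,c); (14,10,c); (14,11,c); (15,3,c); (15,11,c); (15,12,c); (16,10,c); (16,11,c); (16,12,c); (20,0,c); (20,17,c); (20,19,c); (21,1,c); (21,17,c); (21,18,c); (22,3,c); (22,18,c); (22,19,c); (23,17,c); (23,18,c); (23,19,c)
final:
nodes: 0:vx, 1:vx, 2:vx, 3:vx, 9:tri, 10:vx, 11:vx, 12:vx, 13:tri, 14:tri, 15:tri, 16:tri, 17:vx, 18:vx, 19:vx, 20:tri, 21:tri, 22:tri, 23:tri
edges: (9,0,c); (9,1,c); (9,3,c); (13,0,c); (13,10,c); (13,12,c); (14,2,c); (14,10,c); (14,11,c); (15,3,c); (15,11,c); (15,12,c); (16,10,c); (16,11,c); (16,12,c); (20,0,c); (20,17,c); (20,19,c); (21,1,c); (21,17,c); (21,18,c); (22,3,c); (22,18,c); (22,19,c); (23,17,c); (23,18,c); (23,19,c)


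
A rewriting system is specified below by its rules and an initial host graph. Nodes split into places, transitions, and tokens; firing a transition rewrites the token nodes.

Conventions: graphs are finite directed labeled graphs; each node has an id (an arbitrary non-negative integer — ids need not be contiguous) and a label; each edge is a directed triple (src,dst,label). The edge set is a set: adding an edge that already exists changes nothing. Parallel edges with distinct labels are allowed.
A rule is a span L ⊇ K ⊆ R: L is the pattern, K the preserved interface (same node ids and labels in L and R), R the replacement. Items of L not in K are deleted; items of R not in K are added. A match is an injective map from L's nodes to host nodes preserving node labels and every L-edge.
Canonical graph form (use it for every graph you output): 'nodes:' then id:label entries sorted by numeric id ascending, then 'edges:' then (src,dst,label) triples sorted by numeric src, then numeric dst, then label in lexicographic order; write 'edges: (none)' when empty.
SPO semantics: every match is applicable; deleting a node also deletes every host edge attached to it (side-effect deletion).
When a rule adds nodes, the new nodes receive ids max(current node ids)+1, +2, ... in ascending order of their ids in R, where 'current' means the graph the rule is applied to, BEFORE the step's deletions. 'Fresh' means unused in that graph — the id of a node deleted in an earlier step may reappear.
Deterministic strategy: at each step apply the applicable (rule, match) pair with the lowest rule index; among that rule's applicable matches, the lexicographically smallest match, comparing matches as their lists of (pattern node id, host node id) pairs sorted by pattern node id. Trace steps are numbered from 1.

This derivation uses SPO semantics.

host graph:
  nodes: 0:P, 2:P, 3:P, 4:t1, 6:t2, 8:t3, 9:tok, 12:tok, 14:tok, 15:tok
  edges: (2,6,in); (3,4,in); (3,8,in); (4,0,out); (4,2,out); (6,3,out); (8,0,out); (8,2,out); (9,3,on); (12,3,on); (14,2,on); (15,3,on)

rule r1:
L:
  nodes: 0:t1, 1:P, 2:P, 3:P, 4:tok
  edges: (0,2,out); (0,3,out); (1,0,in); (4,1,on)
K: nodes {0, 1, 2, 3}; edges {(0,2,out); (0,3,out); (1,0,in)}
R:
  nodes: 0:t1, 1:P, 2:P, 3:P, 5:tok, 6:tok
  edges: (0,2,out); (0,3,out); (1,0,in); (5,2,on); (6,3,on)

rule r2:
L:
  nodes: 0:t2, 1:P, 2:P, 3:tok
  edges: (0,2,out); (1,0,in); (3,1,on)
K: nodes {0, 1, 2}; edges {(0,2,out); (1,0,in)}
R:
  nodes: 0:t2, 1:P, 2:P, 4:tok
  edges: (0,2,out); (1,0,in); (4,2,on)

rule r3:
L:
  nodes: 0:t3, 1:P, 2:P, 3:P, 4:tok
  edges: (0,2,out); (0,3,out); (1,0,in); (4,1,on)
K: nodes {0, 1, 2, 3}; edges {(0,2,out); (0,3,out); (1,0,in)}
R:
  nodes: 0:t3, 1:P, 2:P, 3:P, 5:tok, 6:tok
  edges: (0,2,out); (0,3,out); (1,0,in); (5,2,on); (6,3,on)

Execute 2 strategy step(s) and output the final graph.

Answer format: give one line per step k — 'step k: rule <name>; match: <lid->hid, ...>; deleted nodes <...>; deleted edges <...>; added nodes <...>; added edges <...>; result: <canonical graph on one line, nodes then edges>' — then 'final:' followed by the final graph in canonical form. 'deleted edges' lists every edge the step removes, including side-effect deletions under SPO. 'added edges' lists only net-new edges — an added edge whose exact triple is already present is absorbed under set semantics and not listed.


step 1: rule r1; match: 0->4, 1->3, 2->0, 3->2, 4->9; deleted nodes 9; deleted edges (9,3,on); added nodes 16, 17; added edges (16,0,on); (17,2,on); result: nodes: 0:P, 2:P, 3:P, 4:t1, 6:t2, 8:t3, 12:tok, 14:tok, 15:tok, 16:tok, 17:tok edges: (2,6,in); (3,4,in); (3,8,in); (4,0,out); (4,2,out); (6,3,out); (8,0,out); (8,2,out); (12,3,on); (14,2,on); (15,3,on); (16,0,on); (17,2,on)
step 2: rule r1; match: 0->4, 1->3, 2->0, 3->2, 4->12; deleted nodes 12; deleted edges (12,3,on); added nodes 18, 19; added edges (18,0,on); (19,2,on); result: nodes: 0:P, 2:P, 3:P, 4:t1, 6:t2, 8:t3, 14:tok, 15:tok, 16:tok, 17:tok, 18:tok, 19:tok edges: (2,6,in); (3,4,in); (3,8,in); (4,0,out); (4,2,out); (6,3,out); (8,0,out); (8,2,out); (14,2,on); (15,3,on); (16,0,on); (17,2,on); (18,0,on); (19,2,on)
final:
nodes: 0:P, 2:P, 3:P, 4:t1, 6:t2, 8:t3, 14:tok, 15:tok, 16:tok, 17:tok, 18:tok, 19:tok
edges: (2,6,in); (3,4,in); (3,8,in); (4,0,out); (4,2,out); (6,3,out); (8,0,out); (8,2,out); (14,2,on); (15,3,on); (16,0,on); (17,2,on); (18,0,on); (19,2,on)


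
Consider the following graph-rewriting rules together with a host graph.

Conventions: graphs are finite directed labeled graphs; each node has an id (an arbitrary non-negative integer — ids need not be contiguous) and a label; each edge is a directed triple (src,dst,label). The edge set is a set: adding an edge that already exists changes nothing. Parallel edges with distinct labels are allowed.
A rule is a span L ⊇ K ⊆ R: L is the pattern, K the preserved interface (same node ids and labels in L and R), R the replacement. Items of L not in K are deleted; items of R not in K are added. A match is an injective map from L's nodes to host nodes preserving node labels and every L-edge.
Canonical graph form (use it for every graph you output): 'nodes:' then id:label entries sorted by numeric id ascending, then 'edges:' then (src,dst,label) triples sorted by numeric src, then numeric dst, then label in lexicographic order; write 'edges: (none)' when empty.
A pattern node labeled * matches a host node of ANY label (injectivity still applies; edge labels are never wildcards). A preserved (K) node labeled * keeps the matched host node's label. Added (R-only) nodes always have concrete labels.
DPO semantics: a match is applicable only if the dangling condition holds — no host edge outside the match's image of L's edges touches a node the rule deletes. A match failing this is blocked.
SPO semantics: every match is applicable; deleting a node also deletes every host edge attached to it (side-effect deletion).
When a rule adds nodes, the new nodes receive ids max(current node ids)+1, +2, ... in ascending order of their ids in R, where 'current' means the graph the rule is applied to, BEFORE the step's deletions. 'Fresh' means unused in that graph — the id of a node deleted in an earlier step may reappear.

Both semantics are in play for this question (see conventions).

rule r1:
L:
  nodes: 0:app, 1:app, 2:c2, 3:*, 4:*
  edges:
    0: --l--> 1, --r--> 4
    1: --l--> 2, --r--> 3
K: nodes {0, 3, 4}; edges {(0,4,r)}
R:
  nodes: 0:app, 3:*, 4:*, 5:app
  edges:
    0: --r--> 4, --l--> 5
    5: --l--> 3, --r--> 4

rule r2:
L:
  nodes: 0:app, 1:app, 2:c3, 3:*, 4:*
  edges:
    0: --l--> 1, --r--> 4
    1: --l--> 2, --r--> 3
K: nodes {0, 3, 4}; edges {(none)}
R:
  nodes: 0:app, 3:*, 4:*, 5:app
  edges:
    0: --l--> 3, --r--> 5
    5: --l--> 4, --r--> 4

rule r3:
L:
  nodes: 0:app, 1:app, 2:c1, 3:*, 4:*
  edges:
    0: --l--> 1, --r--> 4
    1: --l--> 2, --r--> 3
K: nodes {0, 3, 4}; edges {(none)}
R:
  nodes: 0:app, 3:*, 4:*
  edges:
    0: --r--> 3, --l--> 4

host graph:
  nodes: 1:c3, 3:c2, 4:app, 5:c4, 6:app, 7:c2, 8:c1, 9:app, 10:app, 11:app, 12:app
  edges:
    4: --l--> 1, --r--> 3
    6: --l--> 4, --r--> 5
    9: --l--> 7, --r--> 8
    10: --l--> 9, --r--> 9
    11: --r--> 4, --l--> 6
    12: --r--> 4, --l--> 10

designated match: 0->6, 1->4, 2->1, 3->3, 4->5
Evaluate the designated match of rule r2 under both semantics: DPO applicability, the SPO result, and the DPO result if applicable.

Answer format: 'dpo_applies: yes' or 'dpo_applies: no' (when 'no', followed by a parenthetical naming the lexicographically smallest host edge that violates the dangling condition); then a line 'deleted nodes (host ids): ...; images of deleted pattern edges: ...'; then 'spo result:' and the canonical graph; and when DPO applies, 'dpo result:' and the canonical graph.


dpo_applies: no
(the rule deletes node 4, which keeps host edge (11,4,r) outside the match image — the dangling condition fails, DPO blocks; SPO proceeds and side-deletes such edges)
deleted nodes (host ids): 1, 4; images of deleted pattern edges: (4,1,l); (4,3,r); (6,4,l); (6,5,r)
spo result:
nodes: 3:c2, 5:c4, 6:app, 7:c2, 8:c1, 9:app, 10:app, 11:app, 12:app, 13:app
edges: (6,3,l); (6,13,r); (9,7,l); (9,8,r); (10,9,l); (10,9,r); (11,6,l); (12,10,l); (13,5,l); (13,5,r)
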